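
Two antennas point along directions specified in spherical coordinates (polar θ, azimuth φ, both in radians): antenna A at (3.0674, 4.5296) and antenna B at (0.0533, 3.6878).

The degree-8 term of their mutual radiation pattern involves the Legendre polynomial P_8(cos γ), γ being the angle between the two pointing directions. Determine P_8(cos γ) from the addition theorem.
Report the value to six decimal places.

Term-by-term m-sum for l=8 (normalisation 4π/17 = 0.739198):
  term(m=-8) = 0.00000 + 0.00000j   from Y*(Ω₁)=0.00000 - 0.00000j, Y(Ω₂)=-0.00000 + 0.00000j
  term(m=-7) = -0.00000 + 0.00000j   from Y*(Ω₁)=-0.00000 - 0.00000j, Y(Ω₂)=0.00000 - 0.00000j
  term(m=-6) = 0.00000 - 0.00000j   from Y*(Ω₁)=-0.00000 + 0.00000j, Y(Ω₂)=-0.00000 + 0.00000j
  term(m=-5) = 0.00000 + 0.00000j   from Y*(Ω₁)=0.00002 + 0.00001j, Y(Ω₂)=0.00000 + 0.00000j
  term(m=-4) = -0.00000 - 0.00000j   from Y*(Ω₁)=0.00030 - 0.00027j, Y(Ω₂)=-0.00006 - 0.00009j
  term(m=-3) = 0.00001 - 0.00001j   from Y*(Ω₁)=-0.00291 - 0.00476j, Y(Ω₂)=0.00014 + 0.00209j
  term(m=-2) = -0.00018 + 0.00158j   from Y*(Ω₁)=-0.05138 + 0.01967j, Y(Ω₂)=0.01328 - 0.02560j
  term(m=-1) = -0.05951 - 0.06663j   from Y*(Ω₁)=0.06334 + 0.34263j, Y(Ω₂)=-0.21910 + 0.13319j
  term(m=+0) = 1.16033 + 0.00000j   from Y*(Ω₁)=1.05066 + 0.00000j, Y(Ω₂)=1.10438 + 0.00000j
  term(m=+1) = -0.05951 + 0.06663j   from Y*(Ω₁)=-0.06334 + 0.34263j, Y(Ω₂)=0.21910 + 0.13319j
  term(m=+2) = -0.00018 - 0.00158j   from Y*(Ω₁)=-0.05138 - 0.01967j, Y(Ω₂)=0.01328 + 0.02560j
  term(m=+3) = 0.00001 + 0.00001j   from Y*(Ω₁)=0.00291 - 0.00476j, Y(Ω₂)=-0.00014 + 0.00209j
  term(m=+4) = -0.00000 + 0.00000j   from Y*(Ω₁)=0.00030 + 0.00027j, Y(Ω₂)=-0.00006 + 0.00009j
  term(m=+5) = 0.00000 - 0.00000j   from Y*(Ω₁)=-0.00002 + 0.00001j, Y(Ω₂)=-0.00000 + 0.00000j
  term(m=+6) = 0.00000 + 0.00000j   from Y*(Ω₁)=-0.00000 - 0.00000j, Y(Ω₂)=-0.00000 - 0.00000j
  term(m=+7) = -0.00000 - 0.00000j   from Y*(Ω₁)=0.00000 - 0.00000j, Y(Ω₂)=-0.00000 - 0.00000j
  term(m=+8) = 0.00000 - 0.00000j   from Y*(Ω₁)=0.00000 + 0.00000j, Y(Ω₂)=-0.00000 - 0.00000j
Σ over m = 1.04097 + 0.00000j; ×(4π/17) → 0.76948 + 0.00000j. Real part: 0.769480

0.769480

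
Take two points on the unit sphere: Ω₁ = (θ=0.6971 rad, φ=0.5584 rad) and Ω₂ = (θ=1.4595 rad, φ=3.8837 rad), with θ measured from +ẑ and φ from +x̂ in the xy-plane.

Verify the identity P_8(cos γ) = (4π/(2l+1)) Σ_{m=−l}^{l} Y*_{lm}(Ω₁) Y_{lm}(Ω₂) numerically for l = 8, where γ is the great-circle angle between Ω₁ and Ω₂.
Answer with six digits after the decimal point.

0.049648

Expand P_8 via completeness: Σ_{m} conj(Y_{8,m}) at Ω₁ times Y_{8,m} at Ω₂ —
  term(m=-8) = 0.00074 - 0.00726j   from Y*(Ω₁)=-0.00361 - 0.01443j, Y(Ω₂)=0.46134 + 0.16649j
  term(m=-7) = -0.00438 + 0.01495j   from Y*(Ω₁)=-0.05115 - 0.04932j, Y(Ω₂)=-0.10171 - 0.19424j
  term(m=-6) = -0.02750 + 0.05433j   from Y*(Ω₁)=-0.20156 - 0.04271j, Y(Ω₂)=0.07591 - 0.28564j
  term(m=-5) = 0.05917 - 0.07748j   from Y*(Ω₁)=-0.37163 + 0.13548j, Y(Ω₂)=-0.20764 + 0.13278j
  term(m=-4) = 0.07929 - 0.07165j   from Y*(Ω₁)=-0.28916 + 0.37043j, Y(Ω₂)=-0.22402 - 0.03918j
  term(m=-3) = -0.04605 + 0.02830j   from Y*(Ω₁)=-0.02203 + 0.21022j, Y(Ω₂)=0.15586 + 0.20270j
  term(m=-2) = 0.04779 - 0.01839j   from Y*(Ω₁)=-0.11474 - 0.23512j, Y(Ω₂)=-0.01693 + 0.19500j
  term(m=-1) = -0.09021 + 0.01676j   from Y*(Ω₁)=-0.30076 - 0.18789j, Y(Ω₂)=0.19070 - 0.17487j
  term(m=+0) = 0.02944 + 0.00000j   from Y*(Ω₁)=0.15814 + 0.00000j, Y(Ω₂)=0.18618 + 0.00000j
  term(m=+1) = -0.09021 - 0.01676j   from Y*(Ω₁)=0.30076 - 0.18789j, Y(Ω₂)=-0.19070 - 0.17487j
  term(m=+2) = 0.04779 + 0.01839j   from Y*(Ω₁)=-0.11474 + 0.23512j, Y(Ω₂)=-0.01693 - 0.19500j
  term(m=+3) = -0.04605 - 0.02830j   from Y*(Ω₁)=0.02203 + 0.21022j, Y(Ω₂)=-0.15586 + 0.20270j
  term(m=+4) = 0.07929 + 0.07165j   from Y*(Ω₁)=-0.28916 - 0.37043j, Y(Ω₂)=-0.22402 + 0.03918j
  term(m=+5) = 0.05917 + 0.07748j   from Y*(Ω₁)=0.37163 + 0.13548j, Y(Ω₂)=0.20764 + 0.13278j
  term(m=+6) = -0.02750 - 0.05433j   from Y*(Ω₁)=-0.20156 + 0.04271j, Y(Ω₂)=0.07591 + 0.28564j
  term(m=+7) = -0.00438 - 0.01495j   from Y*(Ω₁)=0.05115 - 0.04932j, Y(Ω₂)=0.10171 - 0.19424j
  term(m=+8) = 0.00074 + 0.00726j   from Y*(Ω₁)=-0.00361 + 0.01443j, Y(Ω₂)=0.46134 - 0.16649j
Total Σ_m = 0.06717 - 0.00000j. Multiply by 0.739198: 0.04965 - 0.00000j. P_8(cos γ) = 0.049648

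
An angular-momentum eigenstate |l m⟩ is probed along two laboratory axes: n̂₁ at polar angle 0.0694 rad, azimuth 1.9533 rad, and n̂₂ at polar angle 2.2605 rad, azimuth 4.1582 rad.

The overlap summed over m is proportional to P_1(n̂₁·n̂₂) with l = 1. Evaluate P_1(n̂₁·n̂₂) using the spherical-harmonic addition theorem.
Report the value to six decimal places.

-0.666470

Term-by-term m-sum for l=1 (normalisation 4π/3 = 4.188790):
  [-1]  conj(Y_{1,-1})(Ω₁) = -0.008942+0.022227i ; Y_{1,-1}(Ω₂) = -0.140260+0.226635i ; Δ = -0.003783-0.005144i
  [+0]  conj(Y_{1,0})(Ω₁) = +0.487426-0.000000i ; Y_{1,0}(Ω₂) = -0.310902+0.000000i ; Δ = -0.151542+0.000000i
  [+1]  conj(Y_{1,1})(Ω₁) = +0.008942+0.022227i ; Y_{1,1}(Ω₂) = +0.140260+0.226635i ; Δ = -0.003783+0.005144i
Total Σ_m = -0.159108+0.000000i. Multiply by 4.188790: -0.666470+0.000000i. P_1(cos γ) = -0.666470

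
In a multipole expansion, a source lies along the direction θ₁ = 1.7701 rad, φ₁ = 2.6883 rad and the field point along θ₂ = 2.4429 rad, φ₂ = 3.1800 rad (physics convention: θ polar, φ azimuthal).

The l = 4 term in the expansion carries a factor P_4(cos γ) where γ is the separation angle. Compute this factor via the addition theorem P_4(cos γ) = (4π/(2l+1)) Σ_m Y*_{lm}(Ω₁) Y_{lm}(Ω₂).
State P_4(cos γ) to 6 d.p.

-0.406001

Expand P_4 via completeness: Σ_{m} conj(Y_{4,m}) at Ω₁ times Y_{4,m} at Ω₂ —
  [-4]  conj(Y_{4,-4})(Ω₁) = -0.098048-0.396579i ; Y_{4,-4}(Ω₂) = +0.074857-0.011592i ; Δ = -0.011936-0.028550i
  [-3]  conj(Y_{4,-3})(Ω₁) = +0.048861-0.228215i ; Y_{4,-3}(Ω₂) = +0.253352-0.029322i ; Δ = +0.005688-0.059251i
  [-2]  conj(Y_{4,-2})(Ω₁) = -0.143765+0.183637i ; Y_{4,-2}(Ω₂) = +0.428319-0.032966i ; Δ = -0.055523+0.083394i
  [-1]  conj(Y_{4,-1})(Ω₁) = -0.224969+0.109587i ; Y_{4,-1}(Ω₂) = +0.257015-0.009876i ; Δ = -0.056738+0.030387i
  [+0]  conj(Y_{4,0})(Ω₁) = +0.198646-0.000000i ; Y_{4,0}(Ω₂) = -0.270615+0.000000i ; Δ = -0.053756+0.000000i
  [+1]  conj(Y_{4,1})(Ω₁) = +0.224969+0.109587i ; Y_{4,1}(Ω₂) = -0.257015-0.009876i ; Δ = -0.056738-0.030387i
  [+2]  conj(Y_{4,2})(Ω₁) = -0.143765-0.183637i ; Y_{4,2}(Ω₂) = +0.428319+0.032966i ; Δ = -0.055523-0.083394i
  [+3]  conj(Y_{4,3})(Ω₁) = -0.048861-0.228215i ; Y_{4,3}(Ω₂) = -0.253352-0.029322i ; Δ = +0.005688+0.059251i
  [+4]  conj(Y_{4,4})(Ω₁) = -0.098048+0.396579i ; Y_{4,4}(Ω₂) = +0.074857+0.011592i ; Δ = -0.011936+0.028550i
Accumulated sum -0.290777-0.000000i; after 4π/(2l+1) scaling, -0.406001-0.000000i ⇒ P_4 = -0.406001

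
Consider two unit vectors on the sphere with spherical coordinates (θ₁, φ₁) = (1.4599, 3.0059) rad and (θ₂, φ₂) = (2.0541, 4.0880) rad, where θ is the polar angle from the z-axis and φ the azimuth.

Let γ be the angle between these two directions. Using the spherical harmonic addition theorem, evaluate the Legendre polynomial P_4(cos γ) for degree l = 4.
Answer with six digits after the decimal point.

-0.040760

Term-by-term m-sum for l=4 (normalisation 4π/9 = 1.396263):
  term(m=-4) = -0.044001+0.108902i   from Y*(Ω₁)=+0.369707-0.223008i, Y(Ω₂)=-0.217543+0.163340i
  term(m=-3) = +0.054612-0.005739i   from Y*(Ω₁)=-0.124872+0.053840i, Y(Ω₂)=-0.385496-0.120250i
  term(m=-2) = +0.022670+0.033611i   from Y*(Ω₁)=-0.291041+0.080982i, Y(Ω₂)=-0.042472-0.127303i
  term(m=-1) = -0.020626+0.038792i   from Y*(Ω₁)=+0.150249-0.020514i, Y(Ω₂)=-0.169376+0.235063i
  term(m=+0) = -0.054501+0.000000i   from Y*(Ω₁)=+0.279043-0.000000i, Y(Ω₂)=-0.195315+0.000000i
  term(m=+1) = -0.020626-0.038792i   from Y*(Ω₁)=-0.150249-0.020514i, Y(Ω₂)=+0.169376+0.235063i
  term(m=+2) = +0.022670-0.033611i   from Y*(Ω₁)=-0.291041-0.080982i, Y(Ω₂)=-0.042472+0.127303i
  term(m=+3) = +0.054612+0.005739i   from Y*(Ω₁)=+0.124872+0.053840i, Y(Ω₂)=+0.385496-0.120250i
  term(m=+4) = -0.044001-0.108902i   from Y*(Ω₁)=+0.369707+0.223008i, Y(Ω₂)=-0.217543-0.163340i
Accumulated sum -0.029192+0.000000i; after 4π/(2l+1) scaling, -0.040760+0.000000i ⇒ P_4 = -0.040760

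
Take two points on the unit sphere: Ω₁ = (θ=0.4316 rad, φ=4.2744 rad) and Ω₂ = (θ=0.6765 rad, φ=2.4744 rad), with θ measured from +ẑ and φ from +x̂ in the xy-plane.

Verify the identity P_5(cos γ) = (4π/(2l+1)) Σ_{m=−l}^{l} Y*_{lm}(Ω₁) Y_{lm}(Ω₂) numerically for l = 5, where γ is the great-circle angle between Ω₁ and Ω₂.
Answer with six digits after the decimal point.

-0.267767

Term-by-term m-sum for l=5 (normalisation 4π/11 = 1.142397):
  [-5]  conj(Y_{5,-5})(Ω₁) = -0.004842+0.003451i ; Y_{5,-5}(Ω₂) = +0.043802+0.008623i ; Δ = -0.000242+0.000109i
  [-4]  conj(Y_{5,-4})(Ω₁) = -0.007355-0.040157i ; Y_{5,-4}(Ω₂) = -0.156539+0.080073i ; Δ = +0.004367+0.005697i
  [-3]  conj(Y_{5,-3})(Ω₁) = +0.157376+0.041332i ; Y_{5,-3}(Ω₂) = +0.158543-0.344983i ; Δ = +0.039209-0.047739i
  [-2]  conj(Y_{5,-2})(Ω₁) = -0.254395+0.305225i ; Y_{5,-2}(Ω₂) = +0.099982+0.415009i ; Δ = -0.152106-0.075059i
  [-1]  conj(Y_{5,-1})(Ω₁) = -0.212705-0.454182i ; Y_{5,-1}(Ω₂) = -0.039600-0.031193i ; Δ = -0.005744+0.024620i
  [+0]  conj(Y_{5,0})(Ω₁) = +0.013759-0.000000i ; Y_{5,0}(Ω₂) = -0.389482+0.000000i ; Δ = -0.005359+0.000000i
  [+1]  conj(Y_{5,1})(Ω₁) = +0.212705-0.454182i ; Y_{5,1}(Ω₂) = +0.039600-0.031193i ; Δ = -0.005744-0.024620i
  [+2]  conj(Y_{5,2})(Ω₁) = -0.254395-0.305225i ; Y_{5,2}(Ω₂) = +0.099982-0.415009i ; Δ = -0.152106+0.075059i
  [+3]  conj(Y_{5,3})(Ω₁) = -0.157376+0.041332i ; Y_{5,3}(Ω₂) = -0.158543-0.344983i ; Δ = +0.039209+0.047739i
  [+4]  conj(Y_{5,4})(Ω₁) = -0.007355+0.040157i ; Y_{5,4}(Ω₂) = -0.156539-0.080073i ; Δ = +0.004367-0.005697i
  [+5]  conj(Y_{5,5})(Ω₁) = +0.004842+0.003451i ; Y_{5,5}(Ω₂) = -0.043802+0.008623i ; Δ = -0.000242-0.000109i
Σ over m = -0.234390-0.000000i; ×(4π/11) → -0.267767-0.000000i. Real part: -0.267767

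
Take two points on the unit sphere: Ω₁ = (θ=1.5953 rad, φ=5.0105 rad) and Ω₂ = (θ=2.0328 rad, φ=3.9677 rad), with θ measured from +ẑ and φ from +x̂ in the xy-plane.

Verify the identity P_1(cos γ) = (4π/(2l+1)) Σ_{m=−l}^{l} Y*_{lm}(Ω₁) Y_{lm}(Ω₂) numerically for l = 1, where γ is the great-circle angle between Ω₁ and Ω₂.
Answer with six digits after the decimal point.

Summing Y*_{l m}(θ₁,φ₁)·Y_{l m}(θ₂,φ₂) over m ∈ [−1, 1]; prefactor 4π/(2·1+1) = 4.188790:
  term(m=-1) = (0.053816, 0.092273)   from Y*(Ω₁)=(0.101446, -0.330156), Y(Ω₂)=(-0.209608, 0.227408)
  term(m=+0) = (0.002607, 0.000000)   from Y*(Ω₁)=(-0.011971, -0.000000), Y(Ω₂)=(-0.217791, 0.000000)
  term(m=+1) = (0.053816, -0.092273)   from Y*(Ω₁)=(-0.101446, -0.330156), Y(Ω₂)=(0.209608, 0.227408)
Total Σ_m = (0.110240, 0.000000). Multiply by 4.188790: (0.461771, 0.000000). P_1(cos γ) = 0.461771

0.461771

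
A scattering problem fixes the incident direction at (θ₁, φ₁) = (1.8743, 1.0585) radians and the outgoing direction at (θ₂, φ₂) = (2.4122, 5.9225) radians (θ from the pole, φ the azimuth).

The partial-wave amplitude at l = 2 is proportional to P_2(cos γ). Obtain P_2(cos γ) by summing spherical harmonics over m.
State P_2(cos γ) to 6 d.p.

Summing Y*_{l m}(θ₁,φ₁)·Y_{l m}(θ₂,φ₂) over m ∈ [−2, 2]; prefactor 4π/(2·2+1) = 2.513274:
  term(m=-2) = -0.05759 + 0.01802j   from Y*(Ω₁)=-0.18273 + 0.30059j, Y(Ω₂)=0.12882 + 0.11329j
  term(m=-1) = 0.01277 + 0.08361j   from Y*(Ω₁)=-0.10800 - 0.19205j, Y(Ω₂)=-0.35915 - 0.13547j
  term(m=+0) = -0.04862 + 0.00000j   from Y*(Ω₁)=-0.23088 + 0.00000j, Y(Ω₂)=0.21058 + 0.00000j
  term(m=+1) = 0.01277 - 0.08361j   from Y*(Ω₁)=0.10800 - 0.19205j, Y(Ω₂)=0.35915 - 0.13547j
  term(m=+2) = -0.05759 - 0.01802j   from Y*(Ω₁)=-0.18273 - 0.30059j, Y(Ω₂)=0.12882 - 0.11329j
Σ over m = -0.13826 + 0.00000j; ×(4π/5) → -0.34748 + 0.00000j. Real part: -0.347476

-0.347476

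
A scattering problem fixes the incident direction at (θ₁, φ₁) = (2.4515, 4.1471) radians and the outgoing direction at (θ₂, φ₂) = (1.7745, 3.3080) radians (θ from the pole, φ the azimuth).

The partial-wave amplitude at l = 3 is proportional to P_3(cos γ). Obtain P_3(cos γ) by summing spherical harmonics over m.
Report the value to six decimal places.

-0.389597

Summing Y*_{l m}(θ₁,φ₁)·Y_{l m}(θ₂,φ₂) over m ∈ [−3, 3]; prefactor 4π/(2·3+1) = 1.795196:
  [-3]  conj(Y_{3,-3})(Ω₁) = (0.106802, -0.013428) ; Y_{3,-3}(Ω₂) = (-0.344049, 0.187608) ; Δ = (-0.034226, 0.024657)
  [-2]  conj(Y_{3,-2})(Ω₁) = (0.136113, -0.288958) ; Y_{3,-2}(Ω₂) = (-0.187404, 0.064780) ; Δ = (-0.006789, 0.062969)
  [-1]  conj(Y_{3,-1})(Ω₁) = (-0.217508, -0.342888) ; Y_{3,-1}(Ω₂) = (0.248258, -0.041698) ; Δ = (-0.068296, -0.076055)
  [+0]  conj(Y_{3,0})(Ω₁) = (0.007584, -0.000000) ; Y_{3,0}(Ω₂) = (0.211031, 0.000000) ; Δ = (0.001600, 0.000000)
  [+1]  conj(Y_{3,1})(Ω₁) = (0.217508, -0.342888) ; Y_{3,1}(Ω₂) = (-0.248258, -0.041698) ; Δ = (-0.068296, 0.076055)
  [+2]  conj(Y_{3,2})(Ω₁) = (0.136113, 0.288958) ; Y_{3,2}(Ω₂) = (-0.187404, -0.064780) ; Δ = (-0.006789, -0.062969)
  [+3]  conj(Y_{3,3})(Ω₁) = (-0.106802, -0.013428) ; Y_{3,3}(Ω₂) = (0.344049, 0.187608) ; Δ = (-0.034226, -0.024657)
Total Σ_m = (-0.217022, -0.000000). Multiply by 1.795196: (-0.389597, -0.000000). P_3(cos γ) = -0.389597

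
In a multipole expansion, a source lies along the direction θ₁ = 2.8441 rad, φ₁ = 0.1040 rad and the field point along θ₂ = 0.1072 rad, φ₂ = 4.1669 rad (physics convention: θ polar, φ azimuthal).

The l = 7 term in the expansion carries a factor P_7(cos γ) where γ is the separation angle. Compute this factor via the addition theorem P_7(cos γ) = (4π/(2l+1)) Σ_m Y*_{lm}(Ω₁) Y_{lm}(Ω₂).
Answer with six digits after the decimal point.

Summing Y*_{l m}(θ₁,φ₁)·Y_{l m}(θ₂,φ₂) over m ∈ [−7, 7]; prefactor 4π/(2·7+1) = 0.837758:
  m=-7: Y*=+0.000069+0.000062i  Y=-0.000000+0.000000i  product -0.000000+0.000000i
  m=-6: Y*=-0.000921-0.000663i  Y=+0.000003+0.000000i  product -0.000000-0.000000i
  m=-5: Y*=+0.007499+0.004294i  Y=-0.000025-0.000056i  product +0.000000-0.000001i
  m=-4: Y*=-0.042088-0.018594i  Y=-0.000541+0.000771i  product +0.000037-0.000022i
  m=-3: Y*=+0.164820+0.053160i  Y=+0.010479+0.000689i  product +0.001691+0.000671i
  m=-2: Y*=-0.426737-0.090064i  Y=-0.037818-0.072675i  product +0.009593+0.034419i
  m=-1: Y*=+0.604404+0.063086i  Y=-0.209763+0.345621i  product -0.148585+0.195662i
  m=+0: Y*=-0.101454-0.000000i  Y=+0.923638+0.000000i  product -0.093707-0.000000i
  m=+1: Y*=-0.604404+0.063086i  Y=+0.209763+0.345621i  product -0.148585-0.195662i
  m=+2: Y*=-0.426737+0.090064i  Y=-0.037818+0.072675i  product +0.009593-0.034419i
  m=+3: Y*=-0.164820+0.053160i  Y=-0.010479+0.000689i  product +0.001691-0.000671i
  m=+4: Y*=-0.042088+0.018594i  Y=-0.000541-0.000771i  product +0.000037+0.000022i
  m=+5: Y*=-0.007499+0.004294i  Y=+0.000025-0.000056i  product +0.000000+0.000001i
  m=+6: Y*=-0.000921+0.000663i  Y=+0.000003-0.000000i  product -0.000000+0.000000i
  m=+7: Y*=-0.000069+0.000062i  Y=+0.000000+0.000000i  product -0.000000-0.000000i
Total Σ_m = -0.368236-0.000000i. Multiply by 0.837758: -0.308493-0.000000i. P_7(cos γ) = -0.308493

-0.308493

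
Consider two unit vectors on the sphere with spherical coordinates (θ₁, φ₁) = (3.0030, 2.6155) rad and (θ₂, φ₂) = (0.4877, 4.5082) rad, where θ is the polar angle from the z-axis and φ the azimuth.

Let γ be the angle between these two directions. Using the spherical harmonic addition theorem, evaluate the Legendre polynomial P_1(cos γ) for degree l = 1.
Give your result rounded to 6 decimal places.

Summing Y*_{l m}(θ₁,φ₁)·Y_{l m}(θ₂,φ₂) over m ∈ [−1, 1]; prefactor 4π/(2·1+1) = 4.188790:
  [-1]  conj(Y_{1,-1})(Ω₁) = -0.041276+0.023968i ; Y_{1,-1}(Ω₂) = -0.032828+0.158534i ; Δ = -0.002445-0.007330i
  [+0]  conj(Y_{1,0})(Ω₁) = -0.483917-0.000000i ; Y_{1,0}(Ω₂) = +0.431638+0.000000i ; Δ = -0.208877-0.000000i
  [+1]  conj(Y_{1,1})(Ω₁) = +0.041276+0.023968i ; Y_{1,1}(Ω₂) = +0.032828+0.158534i ; Δ = -0.002445+0.007330i
Σ over m = -0.213767+0.000000i; ×(4π/3) → -0.895423+0.000000i. Real part: -0.895423

-0.895423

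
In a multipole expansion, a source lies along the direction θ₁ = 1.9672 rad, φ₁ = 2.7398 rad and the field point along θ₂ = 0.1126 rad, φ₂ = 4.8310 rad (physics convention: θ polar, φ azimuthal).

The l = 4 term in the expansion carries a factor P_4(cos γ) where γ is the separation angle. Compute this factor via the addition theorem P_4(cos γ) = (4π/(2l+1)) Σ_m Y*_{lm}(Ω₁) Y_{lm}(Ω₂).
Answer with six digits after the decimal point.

Term-by-term m-sum for l=4 (normalisation 4π/9 = 1.396263):
  m=-4: Y*=-0.01165 - 0.32021j  Y=0.00006 - 0.00003j  product -0.00001 - 0.00002j
  m=-3: Y*=0.13555 - 0.35430j  Y=-0.00061 - 0.00165j  product -0.00067 - 0.00001j
  m=-2: Y*=0.00860 - 0.00892j  Y=-0.02427 + 0.00587j  product -0.00016 + 0.00027j
  m=-1: Y*=-0.30340 + 0.12892j  Y=0.02445 + 0.20516j  product -0.03387 - 0.05910j
  m=+0: Y*=-0.07346 + 0.00000j  Y=0.79345 + 0.00000j  product -0.05829 + 0.00000j
  m=+1: Y*=0.30340 + 0.12892j  Y=-0.02445 + 0.20516j  product -0.03387 + 0.05910j
  m=+2: Y*=0.00860 + 0.00892j  Y=-0.02427 - 0.00587j  product -0.00016 - 0.00027j
  m=+3: Y*=-0.13555 - 0.35430j  Y=0.00061 - 0.00165j  product -0.00067 + 0.00001j
  m=+4: Y*=-0.01165 + 0.32021j  Y=0.00006 + 0.00003j  product -0.00001 + 0.00002j
Σ over m = -0.12770 + 0.00000j; ×(4π/9) → -0.17830 + 0.00000j. Real part: -0.178299

-0.178299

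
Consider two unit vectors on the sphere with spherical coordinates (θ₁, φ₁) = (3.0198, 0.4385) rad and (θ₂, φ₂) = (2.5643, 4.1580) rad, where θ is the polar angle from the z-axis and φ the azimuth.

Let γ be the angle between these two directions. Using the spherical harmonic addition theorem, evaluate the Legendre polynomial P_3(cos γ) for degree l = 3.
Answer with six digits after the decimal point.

0.004821

Expand P_3 via completeness: Σ_{m} conj(Y_{3,m}) at Ω₁ times Y_{3,m} at Ω₂ —
  term(m=-3) = (0.000008, 0.000050)   from Y*(Ω₁)=(0.000189, 0.000724), Y(Ω₂)=(0.067532, 0.006256)
  term(m=-2) = (0.001540, -0.003495)   from Y*(Ω₁)=(-0.009575, -0.011512), Y(Ω₂)=(0.113699, 0.228327)
  term(m=-1) = (-0.057181, 0.037292)   from Y*(Ω₁)=(0.139572, 0.065452), Y(Ω₂)=(-0.233122, 0.376512)
  term(m=+0) = (0.113951, 0.000000)   from Y*(Ω₁)=(-0.713487, -0.000000), Y(Ω₂)=(-0.159710, 0.000000)
  term(m=+1) = (-0.057181, -0.037292)   from Y*(Ω₁)=(-0.139572, 0.065452), Y(Ω₂)=(0.233122, 0.376512)
  term(m=+2) = (0.001540, 0.003495)   from Y*(Ω₁)=(-0.009575, 0.011512), Y(Ω₂)=(0.113699, -0.228327)
  term(m=+3) = (0.000008, -0.000050)   from Y*(Ω₁)=(-0.000189, 0.000724), Y(Ω₂)=(-0.067532, 0.006256)
Σ over m = (0.002685, -0.000000); ×(4π/7) → (0.004821, -0.000000). Real part: 0.004821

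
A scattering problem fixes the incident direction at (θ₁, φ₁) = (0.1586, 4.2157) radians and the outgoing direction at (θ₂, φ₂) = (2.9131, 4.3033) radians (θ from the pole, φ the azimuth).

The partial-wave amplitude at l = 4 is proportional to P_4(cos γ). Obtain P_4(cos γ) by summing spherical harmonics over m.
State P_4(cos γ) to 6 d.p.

0.377276

Expand P_4 via completeness: Σ_{m} conj(Y_{4,m}) at Ω₁ times Y_{4,m} at Ω₂ —
  term(m=-4) = (0.000000, -0.000000)   from Y*(Ω₁)=(-0.000111, -0.000252), Y(Ω₂)=(-0.000076, 0.001162)
  term(m=-3) = (-0.000067, 0.000018)   from Y*(Ω₁)=(0.004853, 0.000393), Y(Ω₂)=(-0.013340, 0.004772)
  term(m=-2) = (0.004634, -0.000820)   from Y*(Ω₁)=(-0.026534, 0.040728), Y(Ω₂)=(-0.066178, -0.070666)
  term(m=-1) = (-0.106841, 0.009383)   from Y*(Ω₁)=(-0.134491, -0.248133), Y(Ω₂)=(0.151158, -0.348652)
  term(m=+0) = (0.474751, 0.000000)   from Y*(Ω₁)=(0.743040, -0.000000), Y(Ω₂)=(0.638931, 0.000000)
  term(m=+1) = (-0.106841, -0.009383)   from Y*(Ω₁)=(0.134491, -0.248133), Y(Ω₂)=(-0.151158, -0.348652)
  term(m=+2) = (0.004634, 0.000820)   from Y*(Ω₁)=(-0.026534, -0.040728), Y(Ω₂)=(-0.066178, 0.070666)
  term(m=+3) = (-0.000067, -0.000018)   from Y*(Ω₁)=(-0.004853, 0.000393), Y(Ω₂)=(0.013340, 0.004772)
  term(m=+4) = (0.000000, 0.000000)   from Y*(Ω₁)=(-0.000111, 0.000252), Y(Ω₂)=(-0.000076, -0.001162)
Σ over m = (0.270204, -0.000000); ×(4π/9) → (0.377276, -0.000000). Real part: 0.377276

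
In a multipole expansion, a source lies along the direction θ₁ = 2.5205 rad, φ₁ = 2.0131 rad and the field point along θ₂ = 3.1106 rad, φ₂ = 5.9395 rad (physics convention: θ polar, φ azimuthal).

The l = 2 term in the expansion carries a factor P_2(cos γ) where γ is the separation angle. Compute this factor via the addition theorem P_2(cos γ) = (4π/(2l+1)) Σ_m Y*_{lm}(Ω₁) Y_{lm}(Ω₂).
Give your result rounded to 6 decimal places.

Summing Y*_{l m}(θ₁,φ₁)·Y_{l m}(θ₂,φ₂) over m ∈ [−2, 2]; prefactor 4π/(2·2+1) = 2.513274:
  [-2]  conj(Y_{2,-2})(Ω₁) = -0.082878-0.101200i ; Y_{2,-2}(Ω₂) = +0.000287+0.000235i ; Δ = +0.000000-0.000049i
  [-1]  conj(Y_{2,-1})(Ω₁) = +0.156487-0.330422i ; Y_{2,-1}(Ω₂) = -0.022529-0.008063i ; Δ = -0.006190+0.006182i
  [+0]  conj(Y_{2,0})(Ω₁) = +0.310375-0.000000i ; Y_{2,0}(Ω₂) = +0.629875+0.000000i ; Δ = +0.195497+0.000000i
  [+1]  conj(Y_{2,1})(Ω₁) = -0.156487-0.330422i ; Y_{2,1}(Ω₂) = +0.022529-0.008063i ; Δ = -0.006190-0.006182i
  [+2]  conj(Y_{2,2})(Ω₁) = -0.082878+0.101200i ; Y_{2,2}(Ω₂) = +0.000287-0.000235i ; Δ = +0.000000+0.000049i
Accumulated sum +0.183118-0.000000i; after 4π/(2l+1) scaling, +0.460226-0.000000i ⇒ P_2 = 0.460226

0.460226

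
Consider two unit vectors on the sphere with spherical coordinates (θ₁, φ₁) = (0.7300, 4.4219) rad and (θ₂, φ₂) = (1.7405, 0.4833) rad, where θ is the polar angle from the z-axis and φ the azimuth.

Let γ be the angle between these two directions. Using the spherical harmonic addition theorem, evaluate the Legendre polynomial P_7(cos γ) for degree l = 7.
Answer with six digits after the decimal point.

-0.322984

Summing Y*_{l m}(θ₁,φ₁)·Y_{l m}(θ₂,φ₂) over m ∈ [−7, 7]; prefactor 4π/(2·7+1) = 0.837758:
  m=-7: 0.02625 - 0.01309j × -0.43876 + 0.10807j = -0.01010 + 0.00858j  (running Σ = -0.01010 + 0.00858j)
  m=-6: 0.02100 + 0.12081j × 0.28129 + 0.06937j = -0.00247 + 0.03544j  (running Σ = -0.01257 + 0.04402j)
  m=-5: -0.29884 - 0.03553j × 0.16073 + 0.14243j = -0.04297 - 0.04827j  (running Σ = -0.05555 - 0.00426j)
  m=-4: 0.18138 - 0.41866j × -0.10903 - 0.28756j = -0.14017 - 0.00651j  (running Σ = -0.19571 - 0.01077j)
  m=-3: 0.26224 + 0.22058j × 0.01576 - 0.12974j = 0.03275 - 0.03055j  (running Σ = -0.16296 - 0.04132j)
  m=-2: 0.08619 - 0.05659j × -0.17469 + 0.25306j = -0.00074 + 0.03170j  (running Σ = -0.16370 - 0.00962j)
  m=-1: 0.11240 + 0.37600j × -0.08596 + 0.04511j = -0.02663 - 0.02725j  (running Σ = -0.19032 - 0.03687j)
  m=0: -0.01596 + 0.00000j × 0.30641 + 0.00000j = -0.00489 + 0.00000j  (running Σ = -0.19521 - 0.03687j)
  m=1: -0.11240 + 0.37600j × 0.08596 + 0.04511j = -0.02663 + 0.02725j  (running Σ = -0.22184 - 0.00962j)
  m=2: 0.08619 + 0.05659j × -0.17469 - 0.25306j = -0.00074 - 0.03170j  (running Σ = -0.22257 - 0.04132j)
  m=3: -0.26224 + 0.22058j × -0.01576 - 0.12974j = 0.03275 + 0.03055j  (running Σ = -0.18982 - 0.01077j)
  m=4: 0.18138 + 0.41866j × -0.10903 + 0.28756j = -0.14017 + 0.00651j  (running Σ = -0.32999 - 0.00426j)
  m=5: 0.29884 - 0.03553j × -0.16073 + 0.14243j = -0.04297 + 0.04827j  (running Σ = -0.37296 + 0.04402j)
  m=6: 0.02100 - 0.12081j × 0.28129 - 0.06937j = -0.00247 - 0.03544j  (running Σ = -0.37543 + 0.00858j)
  m=7: -0.02625 - 0.01309j × 0.43876 + 0.10807j = -0.01010 - 0.00858j  (running Σ = -0.38553 + 0.00000j)
Σ over m = -0.38553 + 0.00000j; ×(4π/15) → -0.32298 + 0.00000j. Real part: -0.322984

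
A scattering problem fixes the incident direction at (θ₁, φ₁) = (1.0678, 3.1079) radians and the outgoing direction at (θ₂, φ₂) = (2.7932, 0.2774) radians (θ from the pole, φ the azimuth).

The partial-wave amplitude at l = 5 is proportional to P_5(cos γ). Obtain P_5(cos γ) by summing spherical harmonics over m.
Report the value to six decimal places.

0.409189

Addition theorem: P_5(cos γ) = (4π/11) Σ_m Y*_{lm}(Ω₁) Y_{lm}(Ω₂), m = −5…5:
  m=-5: (-0.236223, 0.040176) × (0.000393, -0.002116) = (-0.000008, 0.000516)  (running Σ = (-0.000008, 0.000516))
  m=-4: (0.413122, -0.056016) × (-0.008339, 0.016780) = (-0.002505, 0.007399)  (running Σ = (-0.002513, 0.007915))
  m=-3: (-0.252628, 0.025622) × (0.064414, -0.070744) = (-0.014460, 0.019522)  (running Σ = (-0.016973, 0.027437))
  m=-2: (-0.189510, 0.012790) × (-0.260435, 0.161399) = (0.047291, -0.033918)  (running Σ = (0.030318, -0.006480))
  m=-1: (0.313908, -0.010580) × (0.528111, -0.150375) = (0.164187, -0.052792)  (running Σ = (0.194505, -0.059272))
  m=0: (0.120399, -0.000000) × (-0.256033, 0.000000) = (-0.030826, 0.000000)  (running Σ = (0.163679, -0.059272))
  m=1: (-0.313908, -0.010580) × (-0.528111, -0.150375) = (0.164187, 0.052792)  (running Σ = (0.327866, -0.006480))
  m=2: (-0.189510, -0.012790) × (-0.260435, -0.161399) = (0.047291, 0.033918)  (running Σ = (0.375157, 0.027437))
  m=3: (0.252628, 0.025622) × (-0.064414, -0.070744) = (-0.014460, -0.019522)  (running Σ = (0.360697, 0.007915))
  m=4: (0.413122, 0.056016) × (-0.008339, -0.016780) = (-0.002505, -0.007399)  (running Σ = (0.358192, 0.000516))
  m=5: (0.236223, 0.040176) × (-0.000393, -0.002116) = (-0.000008, -0.000516)  (running Σ = (0.358184, 0.000000))
Σ over m = (0.358184, 0.000000); ×(4π/11) → (0.409189, 0.000000). Real part: 0.409189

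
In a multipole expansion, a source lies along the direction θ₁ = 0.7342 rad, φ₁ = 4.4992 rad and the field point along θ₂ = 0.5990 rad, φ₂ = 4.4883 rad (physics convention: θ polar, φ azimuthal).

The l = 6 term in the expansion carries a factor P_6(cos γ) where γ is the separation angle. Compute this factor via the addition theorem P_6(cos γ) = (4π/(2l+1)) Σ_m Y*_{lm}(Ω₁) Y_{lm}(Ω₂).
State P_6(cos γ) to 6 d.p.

Term-by-term m-sum for l=6 (normalisation 4π/13 = 0.966644):
  m=-6: -0.01256 + 0.04185j × -0.00348 - 0.01512j = 0.00068 + 0.00004j  (running Σ = 0.00068 + 0.00004j)
  m=-5: -0.14680 - 0.08112j × -0.07089 + 0.03428j = 0.01319 + 0.00072j  (running Σ = 0.01386 + 0.00076j)
  m=-4: 0.23944 - 0.27408j × 0.14642 + 0.18313j = 0.08525 + 0.00372j  (running Σ = 0.09911 + 0.00448j)
  m=-3: 0.26581 + 0.35733j × 0.27041 - 0.33974j = 0.19328 + 0.00632j  (running Σ = 0.29239 + 0.01081j)
  m=-2: -0.14680 + 0.06668j × -0.38034 - 0.18287j = 0.06803 + 0.00148j  (running Σ = 0.36042 + 0.01229j)
  m=-1: 0.06549 + 0.30250j × 0.00466 - 0.02043j = 0.00649 + 0.00007j  (running Σ = 0.36690 + 0.01236j)
  m=0: -0.26318 + 0.00000j × -0.42132 + 0.00000j = 0.11089 + 0.00000j  (running Σ = 0.47779 + 0.01236j)
  m=1: -0.06549 + 0.30250j × -0.00466 - 0.02043j = 0.00649 - 0.00007j  (running Σ = 0.48428 + 0.01229j)
  m=2: -0.14680 - 0.06668j × -0.38034 + 0.18287j = 0.06803 - 0.00148j  (running Σ = 0.55230 + 0.01081j)
  m=3: -0.26581 + 0.35733j × -0.27041 - 0.33974j = 0.19328 - 0.00632j  (running Σ = 0.74558 + 0.00448j)
  m=4: 0.23944 + 0.27408j × 0.14642 - 0.18313j = 0.08525 - 0.00372j  (running Σ = 0.83083 + 0.00076j)
  m=5: 0.14680 - 0.08112j × 0.07089 + 0.03428j = 0.01319 - 0.00072j  (running Σ = 0.84402 + 0.00004j)
  m=6: -0.01256 - 0.04185j × -0.00348 + 0.01512j = 0.00068 - 0.00004j  (running Σ = 0.84469 + 0.00000j)
Accumulated sum 0.84469 + 0.00000j; after 4π/(2l+1) scaling, 0.81652 + 0.00000j ⇒ P_6 = 0.816519

0.816519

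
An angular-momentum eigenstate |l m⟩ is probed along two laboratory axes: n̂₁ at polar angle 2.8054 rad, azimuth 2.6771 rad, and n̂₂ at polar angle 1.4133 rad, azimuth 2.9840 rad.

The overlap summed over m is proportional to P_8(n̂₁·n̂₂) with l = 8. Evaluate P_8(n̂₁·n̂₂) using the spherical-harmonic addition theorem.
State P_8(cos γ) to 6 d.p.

Summing Y*_{l m}(θ₁,φ₁)·Y_{l m}(θ₂,φ₂) over m ∈ [−8, 8]; prefactor 4π/(2·8+1) = 0.739198:
  m=-8: Y*=(-0.000061, 0.000039)  Y=(0.142350, 0.444304)  product (-0.000026, -0.000021)
  m=-7: Y*=(-0.000823, 0.000091)  Y=(-0.133602, -0.264553)  product (0.000134, 0.000206)
  m=-6: Y*=(-0.005627, -0.002084)  Y=(-0.129006, -0.178716)  product (0.000354, 0.001275)
  m=-5: Y*=(-0.021234, -0.022717)  Y=(0.222376, 0.223520)  product (0.000356, -0.009798)
  m=-4: Y*=(-0.033424, -0.113173)  Y=(0.103925, 0.075832)  product (0.005109, -0.014296)
  m=-3: Y*=(0.056411, -0.314792)  Y=(-0.280115, -0.143269)  product (-0.060901, 0.080096)
  m=-2: Y*=(0.337258, -0.451264)  Y=(-0.081536, -0.026585)  product (-0.039496, 0.027828)
  m=-1: Y*=(0.411444, -0.206157)  Y=(0.308151, 0.048968)  product (0.136882, -0.043380)
  m=+0: Y*=(-0.245091, -0.000000)  Y=(0.072882, 0.000000)  product (-0.017863, -0.000000)
  m=+1: Y*=(-0.411444, -0.206157)  Y=(-0.308151, 0.048968)  product (0.136882, 0.043380)
  m=+2: Y*=(0.337258, 0.451264)  Y=(-0.081536, 0.026585)  product (-0.039496, -0.027828)
  m=+3: Y*=(-0.056411, -0.314792)  Y=(0.280115, -0.143269)  product (-0.060901, -0.080096)
  m=+4: Y*=(-0.033424, 0.113173)  Y=(0.103925, -0.075832)  product (0.005109, 0.014296)
  m=+5: Y*=(0.021234, -0.022717)  Y=(-0.222376, 0.223520)  product (0.000356, 0.009798)
  m=+6: Y*=(-0.005627, 0.002084)  Y=(-0.129006, 0.178716)  product (0.000354, -0.001275)
  m=+7: Y*=(0.000823, 0.000091)  Y=(0.133602, -0.264553)  product (0.000134, -0.000206)
  m=+8: Y*=(-0.000061, -0.000039)  Y=(0.142350, -0.444304)  product (-0.000026, 0.000021)
Total Σ_m = (0.066958, 0.000000). Multiply by 0.739198: (0.049495, 0.000000). P_8(cos γ) = 0.049495

0.049495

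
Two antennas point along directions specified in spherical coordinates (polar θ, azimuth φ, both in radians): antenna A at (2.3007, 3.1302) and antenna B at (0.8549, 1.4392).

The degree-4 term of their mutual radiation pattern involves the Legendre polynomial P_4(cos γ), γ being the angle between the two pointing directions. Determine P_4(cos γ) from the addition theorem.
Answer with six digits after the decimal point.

-0.296867

Expand P_4 via completeness: Σ_{m} conj(Y_{4,m}) at Ω₁ times Y_{4,m} at Ω₂ —
  m=-4: Y*=(0.136356, -0.006218)  Y=(0.124001, 0.072053)  product (0.017356, 0.009054)
  m=-3: Y*=(0.345237, -0.011804)  Y=(-0.135706, 0.325697)  product (-0.043006, 0.114044)
  m=-2: Y*=(0.392344, -0.008941)  Y=(-0.370526, -0.099836)  product (-0.146266, -0.035857)
  m=-1: Y*=(0.026407, -0.000301)  Y=(0.000463, -0.003496)  product (0.000011, -0.000092)
  m=+0: Y*=(-0.361740, -0.000000)  Y=(-0.362676, 0.000000)  product (0.131194, 0.000000)
  m=+1: Y*=(-0.026407, -0.000301)  Y=(-0.000463, -0.003496)  product (0.000011, 0.000092)
  m=+2: Y*=(0.392344, 0.008941)  Y=(-0.370526, 0.099836)  product (-0.146266, 0.035857)
  m=+3: Y*=(-0.345237, -0.011804)  Y=(0.135706, 0.325697)  product (-0.043006, -0.114044)
  m=+4: Y*=(0.136356, 0.006218)  Y=(0.124001, -0.072053)  product (0.017356, -0.009054)
Σ over m = (-0.212616, -0.000000); ×(4π/9) → (-0.296867, -0.000000). Real part: -0.296867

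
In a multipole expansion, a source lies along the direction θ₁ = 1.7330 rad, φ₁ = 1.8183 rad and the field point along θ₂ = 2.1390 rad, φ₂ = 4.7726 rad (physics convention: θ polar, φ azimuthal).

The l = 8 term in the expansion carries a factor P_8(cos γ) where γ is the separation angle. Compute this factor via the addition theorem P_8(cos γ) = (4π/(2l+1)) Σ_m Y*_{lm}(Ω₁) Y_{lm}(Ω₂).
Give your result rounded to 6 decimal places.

Term-by-term m-sum for l=8 (normalisation 4π/17 = 0.739198):
  [-8]  conj(Y_{8,-8})(Ω₁) = -0.18452 + 0.42543j ; Y_{8,-8}(Ω₂) = 0.11636 - 0.06083j ; Δ = 0.00441 + 0.06073j
  [-7]  conj(Y_{8,-7})(Ω₁) = -0.29958 - 0.04888j ; Y_{8,-7}(Ω₂) = 0.13717 + 0.30595j ; Δ = -0.02614 - 0.09836j
  [-6]  conj(Y_{8,-6})(Ω₁) = 0.01814 + 0.21092j ; Y_{8,-6}(Ω₂) = -0.42214 + 0.15951j ; Δ = -0.04130 - 0.08614j
  [-5]  conj(Y_{8,-5})(Ω₁) = -0.30304 + 0.10491j ; Y_{8,-5}(Ω₂) = -0.07416 - 0.23885j ; Δ = 0.04753 + 0.06460j
  [-4]  conj(Y_{8,-4})(Ω₁) = 0.06446 + 0.09822j ; Y_{8,-4}(Ω₂) = -0.17883 + 0.04392j ; Δ = -0.01584 - 0.01473j
  [-3]  conj(Y_{8,-3})(Ω₁) = -0.21528 + 0.23458j ; Y_{8,-3}(Ω₂) = -0.06364 - 0.34848j ; Δ = 0.09545 + 0.06009j
  [-2]  conj(Y_{8,-2})(Ω₁) = 0.06471 + 0.03493j ; Y_{8,-2}(Ω₂) = -0.00848 + 0.00103j ; Δ = -0.00058 - 0.00023j
  [-1]  conj(Y_{8,-1})(Ω₁) = -0.07715 + 0.30532j ; Y_{8,-1}(Ω₂) = -0.02086 - 0.34596j ; Δ = 0.10724 + 0.02032j
  [+0]  conj(Y_{8,0})(Ω₁) = 0.06036 + 0.00000j ; Y_{8,0}(Ω₂) = 0.04374 + 0.00000j ; Δ = 0.00264 + 0.00000j
  [+1]  conj(Y_{8,1})(Ω₁) = 0.07715 + 0.30532j ; Y_{8,1}(Ω₂) = 0.02086 - 0.34596j ; Δ = 0.10724 - 0.02032j
  [+2]  conj(Y_{8,2})(Ω₁) = 0.06471 - 0.03493j ; Y_{8,2}(Ω₂) = -0.00848 - 0.00103j ; Δ = -0.00058 + 0.00023j
  [+3]  conj(Y_{8,3})(Ω₁) = 0.21528 + 0.23458j ; Y_{8,3}(Ω₂) = 0.06364 - 0.34848j ; Δ = 0.09545 - 0.06009j
  [+4]  conj(Y_{8,4})(Ω₁) = 0.06446 - 0.09822j ; Y_{8,4}(Ω₂) = -0.17883 - 0.04392j ; Δ = -0.01584 + 0.01473j
  [+5]  conj(Y_{8,5})(Ω₁) = 0.30304 + 0.10491j ; Y_{8,5}(Ω₂) = 0.07416 - 0.23885j ; Δ = 0.04753 - 0.06460j
  [+6]  conj(Y_{8,6})(Ω₁) = 0.01814 - 0.21092j ; Y_{8,6}(Ω₂) = -0.42214 - 0.15951j ; Δ = -0.04130 + 0.08614j
  [+7]  conj(Y_{8,7})(Ω₁) = 0.29958 - 0.04888j ; Y_{8,7}(Ω₂) = -0.13717 + 0.30595j ; Δ = -0.02614 + 0.09836j
  [+8]  conj(Y_{8,8})(Ω₁) = -0.18452 - 0.42543j ; Y_{8,8}(Ω₂) = 0.11636 + 0.06083j ; Δ = 0.00441 - 0.06073j
Σ over m = 0.34416 + 0.00000j; ×(4π/17) → 0.25440 + 0.00000j. Real part: 0.254404

0.254404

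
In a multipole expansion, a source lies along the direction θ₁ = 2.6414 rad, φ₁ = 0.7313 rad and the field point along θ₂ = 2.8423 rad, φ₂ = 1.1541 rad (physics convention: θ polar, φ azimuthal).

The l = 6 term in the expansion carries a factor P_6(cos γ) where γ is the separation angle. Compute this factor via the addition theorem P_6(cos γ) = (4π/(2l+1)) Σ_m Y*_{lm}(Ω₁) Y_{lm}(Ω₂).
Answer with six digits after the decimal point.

0.420462

Addition theorem: P_6(cos γ) = (4π/13) Σ_m Y*_{lm}(Ω₁) Y_{lm}(Ω₂), m = −6…6:
  m=-6: -0.001875-0.005572i × +0.000254-0.000190i = -0.000002-0.000001i  (running Σ = -0.000002-0.000001i)
  m=-5: +0.032428+0.018348i × -0.003105-0.001748i = -0.000069-0.000114i  (running Σ = -0.000070-0.000115i)
  m=-4: -0.137710+0.030273i × -0.002337+0.024273i = -0.000413-0.003413i  (running Σ = -0.000483-0.003528i)
  m=-3: +0.201265-0.280078i × +0.106646-0.035425i = +0.011542-0.036999i  (running Σ = +0.011059-0.040527i)
  m=-2: +0.054243+0.499383i × -0.229905-0.253105i = +0.113926-0.128540i  (running Σ = +0.124985-0.169067i)
  m=-1: -0.189111-0.169682i × -0.240517+0.543400i = +0.137690-0.061951i  (running Σ = +0.262675-0.231019i)
  m=0: -0.346752-0.000000i × +0.260643+0.000000i = -0.090378-0.000000i  (running Σ = +0.172296-0.231019i)
  m=1: +0.189111-0.169682i × +0.240517+0.543400i = +0.137690+0.061951i  (running Σ = +0.309986-0.169067i)
  m=2: +0.054243-0.499383i × -0.229905+0.253105i = +0.113926+0.128540i  (running Σ = +0.423911-0.040527i)
  m=3: -0.201265-0.280078i × -0.106646-0.035425i = +0.011542+0.036999i  (running Σ = +0.435454-0.003528i)
  m=4: -0.137710-0.030273i × -0.002337-0.024273i = -0.000413+0.003413i  (running Σ = +0.435041-0.000115i)
  m=5: -0.032428+0.018348i × +0.003105-0.001748i = -0.000069+0.000114i  (running Σ = +0.434972-0.000001i)
  m=6: -0.001875+0.005572i × +0.000254+0.000190i = -0.000002+0.000001i  (running Σ = +0.434971-0.000000i)
Σ over m = +0.434971-0.000000i; ×(4π/13) → +0.420462-0.000000i. Real part: 0.420462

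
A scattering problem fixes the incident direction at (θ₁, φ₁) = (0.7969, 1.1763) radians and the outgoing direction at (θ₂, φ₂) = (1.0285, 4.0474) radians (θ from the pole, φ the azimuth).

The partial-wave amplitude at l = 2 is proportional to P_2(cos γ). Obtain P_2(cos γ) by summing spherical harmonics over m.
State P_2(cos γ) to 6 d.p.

Term-by-term m-sum for l=2 (normalisation 4π/5 = 2.513274):
  [-2]  conj(Y_{2,-2})(Ω₁) = (-0.139207, 0.140211) ; Y_{2,-2}(Ω₂) = (-0.067587, -0.275207) ; Δ = (0.047996, 0.028834)
  [-1]  conj(Y_{2,-1})(Ω₁) = (0.148423, 0.356510) ; Y_{2,-1}(Ω₂) = (-0.210729, 0.268742) ; Δ = (-0.127086, -0.035240)
  [+0]  conj(Y_{2,0})(Ω₁) = (0.146814, -0.000000) ; Y_{2,0}(Ω₂) = (-0.063365, 0.000000) ; Δ = (-0.009303, 0.000000)
  [+1]  conj(Y_{2,1})(Ω₁) = (-0.148423, 0.356510) ; Y_{2,1}(Ω₂) = (0.210729, 0.268742) ; Δ = (-0.127086, 0.035240)
  [+2]  conj(Y_{2,2})(Ω₁) = (-0.139207, -0.140211) ; Y_{2,2}(Ω₂) = (-0.067587, 0.275207) ; Δ = (0.047996, -0.028834)
Total Σ_m = (-0.167484, 0.000000). Multiply by 2.513274: (-0.420934, 0.000000). P_2(cos γ) = -0.420934

-0.420934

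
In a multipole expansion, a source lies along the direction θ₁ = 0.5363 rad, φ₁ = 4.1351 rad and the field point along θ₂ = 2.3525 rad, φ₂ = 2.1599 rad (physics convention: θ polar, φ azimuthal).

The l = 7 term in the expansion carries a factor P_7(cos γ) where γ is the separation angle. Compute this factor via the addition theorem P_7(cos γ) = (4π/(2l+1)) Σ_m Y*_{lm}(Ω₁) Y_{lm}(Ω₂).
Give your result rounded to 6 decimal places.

0.027132

Summing Y*_{l m}(θ₁,φ₁)·Y_{l m}(θ₂,φ₂) over m ∈ [−7, 7]; prefactor 4π/(2·7+1) = 0.837758:
  [-7]  conj(Y_{7,-7})(Ω₁) = -0.00356 - 0.00283j ; Y_{7,-7}(Ω₂) = -0.03772 - 0.02518j ; Δ = 0.00006 + 0.00020j
  [-6]  conj(Y_{7,-6})(Ω₁) = 0.02715 - 0.00906j ; Y_{7,-6}(Ω₂) = -0.15560 + 0.06451j ; Δ = -0.00364 + 0.00316j
  [-5]  conj(Y_{7,-5})(Ω₁) = -0.02776 + 0.10642j ; Y_{7,-5}(Ω₂) = -0.07018 + 0.35331j ; Δ = -0.03565 - 0.01727j
  [-4]  conj(Y_{7,-4})(Ω₁) = -0.19119 - 0.21007j ; Y_{7,-4}(Ω₂) = 0.32023 + 0.32009j ; Δ = 0.00602 - 0.12847j
  [-3]  conj(Y_{7,-3})(Ω₁) = 0.47067 - 0.07647j ; Y_{7,-3}(Ω₂) = 0.21207 - 0.04222j ; Δ = 0.09659 - 0.03609j
  [-2]  conj(Y_{7,-2})(Ω₁) = -0.16748 + 0.37888j ; Y_{7,-2}(Ω₂) = -0.09282 + 0.22416j ; Δ = -0.06938 - 0.07271j
  [-1]  conj(Y_{7,-1})(Ω₁) = 0.04339 + 0.06662j ; Y_{7,-1}(Ω₂) = 0.18844 + 0.28199j ; Δ = -0.01061 + 0.02479j
  [+0]  conj(Y_{7,0})(Ω₁) = -0.44252 + 0.00000j ; Y_{7,0}(Ω₂) = -0.14827 + 0.00000j ; Δ = 0.06561 + 0.00000j
  [+1]  conj(Y_{7,1})(Ω₁) = -0.04339 + 0.06662j ; Y_{7,1}(Ω₂) = -0.18844 + 0.28199j ; Δ = -0.01061 - 0.02479j
  [+2]  conj(Y_{7,2})(Ω₁) = -0.16748 - 0.37888j ; Y_{7,2}(Ω₂) = -0.09282 - 0.22416j ; Δ = -0.06938 + 0.07271j
  [+3]  conj(Y_{7,3})(Ω₁) = -0.47067 - 0.07647j ; Y_{7,3}(Ω₂) = -0.21207 - 0.04222j ; Δ = 0.09659 + 0.03609j
  [+4]  conj(Y_{7,4})(Ω₁) = -0.19119 + 0.21007j ; Y_{7,4}(Ω₂) = 0.32023 - 0.32009j ; Δ = 0.00602 + 0.12847j
  [+5]  conj(Y_{7,5})(Ω₁) = 0.02776 + 0.10642j ; Y_{7,5}(Ω₂) = 0.07018 + 0.35331j ; Δ = -0.03565 + 0.01727j
  [+6]  conj(Y_{7,6})(Ω₁) = 0.02715 + 0.00906j ; Y_{7,6}(Ω₂) = -0.15560 - 0.06451j ; Δ = -0.00364 - 0.00316j
  [+7]  conj(Y_{7,7})(Ω₁) = 0.00356 - 0.00283j ; Y_{7,7}(Ω₂) = 0.03772 - 0.02518j ; Δ = 0.00006 - 0.00020j
Σ over m = 0.03239 - 0.00000j; ×(4π/15) → 0.02713 - 0.00000j. Real part: 0.027132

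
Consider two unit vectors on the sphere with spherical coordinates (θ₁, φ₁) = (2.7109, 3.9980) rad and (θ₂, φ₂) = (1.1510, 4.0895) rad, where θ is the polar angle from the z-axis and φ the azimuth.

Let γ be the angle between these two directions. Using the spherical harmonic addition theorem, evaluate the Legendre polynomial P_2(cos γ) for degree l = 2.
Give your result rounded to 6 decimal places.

Term-by-term m-sum for l=2 (normalisation 4π/5 = 2.513274):
  [-2]  conj(Y_{2,-2})(Ω₁) = -0.009530+0.066652i ; Y_{2,-2}(Ω₂) = -0.102857-0.305244i ; Δ = +0.021325-0.003947i
  [-1]  conj(Y_{2,-1})(Ω₁) = +0.192016+0.221423i ; Y_{2,-1}(Ω₂) = -0.167741+0.233532i ; Δ = -0.083918+0.007700i
  [+0]  conj(Y_{2,0})(Ω₁) = +0.465859-0.000000i ; Y_{2,0}(Ω₂) = -0.158216+0.000000i ; Δ = -0.073706+0.000000i
  [+1]  conj(Y_{2,1})(Ω₁) = -0.192016+0.221423i ; Y_{2,1}(Ω₂) = +0.167741+0.233532i ; Δ = -0.083918-0.007700i
  [+2]  conj(Y_{2,2})(Ω₁) = -0.009530-0.066652i ; Y_{2,2}(Ω₂) = -0.102857+0.305244i ; Δ = +0.021325+0.003947i
Σ over m = -0.198892+0.000000i; ×(4π/5) → -0.499870+0.000000i. Real part: -0.499870

-0.499870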